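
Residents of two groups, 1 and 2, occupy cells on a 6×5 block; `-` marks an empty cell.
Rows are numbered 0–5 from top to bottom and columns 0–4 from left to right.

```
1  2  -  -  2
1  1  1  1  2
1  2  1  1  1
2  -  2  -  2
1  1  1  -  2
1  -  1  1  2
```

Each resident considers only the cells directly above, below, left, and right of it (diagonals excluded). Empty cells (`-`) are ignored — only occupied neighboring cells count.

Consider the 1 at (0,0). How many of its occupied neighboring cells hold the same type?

Occupied neighbors of (0,0): (1,0)=1, (0,1)=2.
Same type (1): 1 of 2.

1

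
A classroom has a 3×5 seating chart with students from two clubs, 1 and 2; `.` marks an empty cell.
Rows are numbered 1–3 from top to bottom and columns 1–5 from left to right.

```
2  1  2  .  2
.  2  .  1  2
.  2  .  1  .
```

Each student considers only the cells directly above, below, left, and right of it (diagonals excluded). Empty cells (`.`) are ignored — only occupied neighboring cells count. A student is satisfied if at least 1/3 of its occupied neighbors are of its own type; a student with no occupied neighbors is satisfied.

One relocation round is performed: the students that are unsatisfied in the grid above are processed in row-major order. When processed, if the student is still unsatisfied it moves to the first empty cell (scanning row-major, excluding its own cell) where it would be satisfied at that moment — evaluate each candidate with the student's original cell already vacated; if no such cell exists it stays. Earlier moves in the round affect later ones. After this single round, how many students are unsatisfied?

Initially unsatisfied (in order): (1,1), (1,2), (1,3).
  (1,1) → (1,4).
  (1,2) → (1,1).
  (1,3): now satisfied by earlier moves; stays.
Resulting grid:
1 . 2 2 2
. 2 . 1 2
. 2 . 1 .
All satisfied now.

0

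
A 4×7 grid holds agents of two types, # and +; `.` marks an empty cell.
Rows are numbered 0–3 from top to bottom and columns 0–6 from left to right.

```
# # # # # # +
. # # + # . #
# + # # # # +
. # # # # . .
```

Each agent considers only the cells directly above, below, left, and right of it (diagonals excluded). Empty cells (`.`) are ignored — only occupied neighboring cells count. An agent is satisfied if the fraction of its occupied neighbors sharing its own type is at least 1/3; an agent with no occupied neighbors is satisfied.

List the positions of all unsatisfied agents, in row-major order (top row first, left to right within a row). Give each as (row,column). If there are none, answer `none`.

(0,6), (1,3), (1,6), (2,0), (2,1), (2,6)

(0,0)# 1/1 satisfied
(0,1)# 3/3 satisfied
(0,2)# 3/3 satisfied
(0,3)# 2/3 satisfied
(0,4)# 3/3 satisfied
(0,5)# 1/2 satisfied
(0,6)+ 0/2 not
(1,1)# 2/3 satisfied
(1,2)# 3/4 satisfied
(1,3)+ 0/4 not
(1,4)# 2/3 satisfied
(1,6)# 0/2 not
(2,0)# 0/1 not
(2,1)+ 0/4 not
(2,2)# 3/4 satisfied
(2,3)# 3/4 satisfied
(2,4)# 4/4 satisfied
(2,5)# 1/2 satisfied
(2,6)+ 0/2 not
(3,1)# 1/2 satisfied
(3,2)# 3/3 satisfied
(3,3)# 3/3 satisfied
(3,4)# 2/2 satisfied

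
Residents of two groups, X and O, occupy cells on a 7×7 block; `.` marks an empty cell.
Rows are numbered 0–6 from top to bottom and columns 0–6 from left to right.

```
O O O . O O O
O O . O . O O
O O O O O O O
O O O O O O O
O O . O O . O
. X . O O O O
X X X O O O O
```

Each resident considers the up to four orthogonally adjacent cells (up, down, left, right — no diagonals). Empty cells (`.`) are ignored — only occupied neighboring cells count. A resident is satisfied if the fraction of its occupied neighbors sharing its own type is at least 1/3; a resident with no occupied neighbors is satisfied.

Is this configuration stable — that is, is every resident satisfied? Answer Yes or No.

Yes

(0,0)O 2/2 ok
(0,1)O 3/3 ok
(0,2)O 1/1 ok
(0,4)O 1/1 ok
(0,5)O 3/3 ok
(0,6)O 2/2 ok
(1,0)O 3/3 ok
(1,1)O 3/3 ok
(1,3)O 1/1 ok
(1,5)O 3/3 ok
(1,6)O 3/3 ok
(2,0)O 3/3 ok
(2,1)O 4/4 ok
(2,2)O 3/3 ok
(2,3)O 4/4 ok
(2,4)O 3/3 ok
(2,5)O 4/4 ok
(2,6)O 3/3 ok
(3,0)O 3/3 ok
(3,1)O 4/4 ok
(3,2)O 3/3 ok
(3,3)O 4/4 ok
(3,4)O 4/4 ok
(3,5)O 3/3 ok
(3,6)O 3/3 ok
(4,0)O 2/2 ok
(4,1)O 2/3 ok
(4,3)O 3/3 ok
(4,4)O 3/3 ok
(4,6)O 2/2 ok
(5,1)X 1/2 ok
(5,3)O 3/3 ok
(5,4)O 4/4 ok
(5,5)O 3/3 ok
(5,6)O 3/3 ok
(6,0)X 1/1 ok
(6,1)X 3/3 ok
(6,2)X 1/2 ok
(6,3)O 2/3 ok
(6,4)O 3/3 ok
(6,5)O 3/3 ok
(6,6)O 2/2 ok
All meet the threshold, so the configuration is stable.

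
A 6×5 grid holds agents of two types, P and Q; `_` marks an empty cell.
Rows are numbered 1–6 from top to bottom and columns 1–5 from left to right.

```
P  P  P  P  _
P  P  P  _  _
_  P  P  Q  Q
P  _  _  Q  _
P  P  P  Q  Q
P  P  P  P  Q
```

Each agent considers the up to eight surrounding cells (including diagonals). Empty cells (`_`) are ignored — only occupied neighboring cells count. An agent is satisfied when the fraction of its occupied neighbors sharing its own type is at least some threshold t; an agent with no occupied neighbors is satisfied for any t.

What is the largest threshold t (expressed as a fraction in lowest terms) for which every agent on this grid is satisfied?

2/5

(1,1)P 3/3
(1,2)P 5/5
(1,3)P 4/4
(1,4)P 2/2
(2,1)P 4/4
(2,2)P 7/7
(2,3)P 6/7
(3,2)P 5/5
(3,3)P 3/5
(3,4)Q 2/4
(3,5)Q 2/2
(4,1)P 3/3
(4,4)Q 4/6
(5,1)P 4/4
(5,2)P 6/6
(5,3)P 4/6
(5,4)Q 3/6
(5,5)Q 3/4
(6,1)P 3/3
(6,2)P 5/5
(6,3)P 4/5
(6,4)P 2/5
(6,5)Q 2/3
The smallest same-type fraction is 2/5 at (6,4), which reduces to 2/5. Any threshold above that leaves this agent unsatisfied.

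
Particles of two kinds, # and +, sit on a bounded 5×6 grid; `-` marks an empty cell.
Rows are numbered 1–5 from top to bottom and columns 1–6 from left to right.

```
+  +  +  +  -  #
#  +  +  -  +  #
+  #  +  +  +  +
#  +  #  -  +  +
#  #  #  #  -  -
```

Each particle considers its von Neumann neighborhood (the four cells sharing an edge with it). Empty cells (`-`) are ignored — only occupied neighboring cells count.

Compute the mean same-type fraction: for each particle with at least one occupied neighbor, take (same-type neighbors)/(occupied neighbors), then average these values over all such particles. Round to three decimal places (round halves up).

0.653

Row 1: (1,1)+ 1/2 · (1,2)+ 3/3 · (1,3)+ 3/3 · (1,4)+ 1/1 · (1,6)# 1/1
Row 2: (2,1)# 0/3 · (2,2)+ 2/4 · (2,3)+ 3/3 · (2,5)+ 1/2 · (2,6)# 1/3
Row 3: (3,1)+ 0/3 · (3,2)# 0/4 · (3,3)+ 2/4 · (3,4)+ 2/2 · (3,5)+ 4/4 · (3,6)+ 2/3
Row 4: (4,1)# 1/3 · (4,2)+ 0/4 · (4,3)# 1/3 · (4,5)+ 2/2 · (4,6)+ 2/2
Row 5: (5,1)# 2/2 · (5,2)# 2/3 · (5,3)# 3/3 · (5,4)# 1/1
Sum over 25 particles: 1/2 + 3/3 + 3/3 + 1/1 + 1/1 + 0/3 + 2/4 + 3/3 + 1/2 + 1/3 + 0/3 + 0/4 + 2/4 + 2/2 + 4/4 + 2/3 + 1/3 + 0/4 + 1/3 + 2/2 + 2/2 + 2/2 + 2/3 + 3/3 + 1/1 = 49/3; mean = 49/3 ÷ 25 = 49/75 = 0.653333… → 0.653.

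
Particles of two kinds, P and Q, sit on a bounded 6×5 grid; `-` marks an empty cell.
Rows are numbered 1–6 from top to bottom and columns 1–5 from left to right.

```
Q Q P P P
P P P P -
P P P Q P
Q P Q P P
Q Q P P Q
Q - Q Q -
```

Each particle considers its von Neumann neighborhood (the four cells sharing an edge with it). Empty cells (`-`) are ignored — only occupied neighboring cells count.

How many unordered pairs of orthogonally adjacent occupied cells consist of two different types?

Scan each occupied cell's neighbors to the right and below so each pair is counted once.
Row 1: Q(1,1)–Q(1,2)= Q(1,1)–P(2,1)≠ Q(1,2)–P(1,3)≠ Q(1,2)–P(2,2)≠ P(1,3)–P(1,4)= P(1,3)–P(2,3)= P(1,4)–P(1,5)= P(1,4)–P(2,4)=  → 3/8 unlike.
Row 2: P(2,1)–P(2,2)= P(2,1)–P(3,1)= P(2,2)–P(2,3)= P(2,2)–P(3,2)= P(2,3)–P(2,4)= P(2,3)–P(3,3)= P(2,4)–Q(3,4)≠  → 1/7 unlike.
Row 3: P(3,1)–P(3,2)= P(3,1)–Q(4,1)≠ P(3,2)–P(3,3)= P(3,2)–P(4,2)= P(3,3)–Q(3,4)≠ P(3,3)–Q(4,3)≠ Q(3,4)–P(3,5)≠ Q(3,4)–P(4,4)≠ P(3,5)–P(4,5)=  → 5/9 unlike.
Row 4: Q(4,1)–P(4,2)≠ Q(4,1)–Q(5,1)= P(4,2)–Q(4,3)≠ P(4,2)–Q(5,2)≠ Q(4,3)–P(4,4)≠ Q(4,3)–P(5,3)≠ P(4,4)–P(4,5)= P(4,4)–P(5,4)= P(4,5)–Q(5,5)≠  → 6/9 unlike.
Row 5: Q(5,1)–Q(5,2)= Q(5,1)–Q(6,1)= Q(5,2)–P(5,3)≠ P(5,3)–P(5,4)= P(5,3)–Q(6,3)≠ P(5,4)–Q(5,5)≠ P(5,4)–Q(6,4)≠  → 4/7 unlike.
Row 6: Q(6,3)–Q(6,4)=  → 0/1 unlike.
Total adjacent occupied pairs: 41; unlike-type pairs: 19.

19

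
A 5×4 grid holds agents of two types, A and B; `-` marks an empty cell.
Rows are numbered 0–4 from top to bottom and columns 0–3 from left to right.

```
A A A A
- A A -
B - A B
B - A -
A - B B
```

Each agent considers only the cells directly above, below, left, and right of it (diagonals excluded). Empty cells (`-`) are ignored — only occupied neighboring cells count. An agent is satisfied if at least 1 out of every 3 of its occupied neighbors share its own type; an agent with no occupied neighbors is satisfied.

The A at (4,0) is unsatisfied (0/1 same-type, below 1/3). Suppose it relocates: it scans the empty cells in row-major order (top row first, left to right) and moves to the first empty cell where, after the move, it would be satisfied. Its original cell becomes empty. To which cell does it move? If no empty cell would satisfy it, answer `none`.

Vacating (4,0). Empty cells in order:
  (1,0): 2/3 same-type → satisfied — stop here.

(1,0)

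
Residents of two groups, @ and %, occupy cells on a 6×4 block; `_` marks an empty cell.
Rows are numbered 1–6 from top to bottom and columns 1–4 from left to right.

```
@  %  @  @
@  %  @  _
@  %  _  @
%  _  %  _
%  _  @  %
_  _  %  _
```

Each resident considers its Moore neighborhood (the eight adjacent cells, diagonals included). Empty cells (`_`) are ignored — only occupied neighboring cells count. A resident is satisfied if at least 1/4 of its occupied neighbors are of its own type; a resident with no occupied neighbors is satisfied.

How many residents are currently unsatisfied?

2

(1,1)@ 1/3 ✓
(1,2)% 1/5 ✗
(1,3)@ 2/4 ✓
(1,4)@ 2/2 ✓
(2,1)@ 2/5 ✓
(2,2)% 2/7 ✓
(2,3)@ 3/6 ✓
(3,1)@ 1/4 ✓
(3,2)% 3/6 ✓
(3,4)@ 1/2 ✓
(4,1)% 2/3 ✓
(4,3)% 2/4 ✓
(5,1)% 1/1 ✓
(5,3)@ 0/3 ✗
(5,4)% 2/3 ✓
(6,3)% 1/2 ✓
Unsatisfied: (1,2), (5,3) — 2 in total.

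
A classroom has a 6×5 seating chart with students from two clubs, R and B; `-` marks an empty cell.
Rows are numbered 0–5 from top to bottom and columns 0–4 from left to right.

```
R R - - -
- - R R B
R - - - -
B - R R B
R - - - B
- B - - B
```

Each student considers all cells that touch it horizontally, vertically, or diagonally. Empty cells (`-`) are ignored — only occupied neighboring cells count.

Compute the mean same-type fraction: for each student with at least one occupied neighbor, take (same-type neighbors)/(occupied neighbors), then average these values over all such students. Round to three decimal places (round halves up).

Row 0: (0,0)R 1/1 · (0,1)R 2/2
Row 1: (1,2)R 2/2 · (1,3)R 1/2 · (1,4)B 0/1
Row 2: (2,0)R 0/1
Row 3: (3,0)B 0/2 · (3,2)R 1/1 · (3,3)R 1/3 · (3,4)B 1/2
Row 4: (4,0)R 0/2 · (4,4)B 2/3
Row 5: (5,1)B 0/1 · (5,4)B 1/1
Sum over 14 students: 1/1 + 2/2 + 2/2 + 1/2 + 0/1 + 0/1 + 0/2 + 1/1 + 1/3 + 1/2 + 0/2 + 2/3 + 0/1 + 1/1 = 7; mean = 7 ÷ 14 = 1/2 = 0.5 → 0.500.

0.500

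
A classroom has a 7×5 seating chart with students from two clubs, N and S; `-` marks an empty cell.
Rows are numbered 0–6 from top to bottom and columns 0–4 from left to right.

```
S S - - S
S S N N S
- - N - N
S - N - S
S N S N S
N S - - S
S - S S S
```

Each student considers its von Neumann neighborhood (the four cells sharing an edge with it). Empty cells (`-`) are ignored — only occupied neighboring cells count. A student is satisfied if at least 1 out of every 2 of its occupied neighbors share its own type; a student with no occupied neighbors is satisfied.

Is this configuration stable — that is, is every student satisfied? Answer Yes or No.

No

(0,0)S 2/2 ✓
(0,1)S 2/2 ✓
(0,4)S 1/1 ✓
(1,0)S 2/2 ✓
(1,1)S 2/3 ✓
(1,2)N 2/3 ✓
(1,3)N 1/2 ✓
(1,4)S 1/3 ✗
(2,2)N 2/2 ✓
(2,4)N 0/2 ✗
(3,0)S 1/1 ✓
(3,2)N 1/2 ✓
(3,4)S 1/2 ✓
(4,0)S 1/3 ✗
(4,1)N 0/3 ✗
(4,2)S 0/3 ✗
(4,3)N 0/2 ✗
(4,4)S 2/3 ✓
(5,0)N 0/3 ✗
(5,1)S 0/2 ✗
(5,4)S 2/2 ✓
(6,0)S 0/1 ✗
(6,2)S 1/1 ✓
(6,3)S 2/2 ✓
(6,4)S 2/2 ✓
For instance (1,4) has only 1/3 same-type neighbors, below 1/2.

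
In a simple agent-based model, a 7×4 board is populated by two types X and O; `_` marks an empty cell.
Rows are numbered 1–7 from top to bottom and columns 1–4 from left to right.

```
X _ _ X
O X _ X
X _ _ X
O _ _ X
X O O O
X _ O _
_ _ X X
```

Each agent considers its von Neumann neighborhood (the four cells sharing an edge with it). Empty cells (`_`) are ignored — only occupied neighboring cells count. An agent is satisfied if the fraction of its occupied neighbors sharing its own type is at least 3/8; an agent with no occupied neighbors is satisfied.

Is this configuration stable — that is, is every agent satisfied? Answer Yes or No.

Row 1: (1,1)X 0/1 ✗ · (1,4)X 1/1 ✓
Row 2: (2,1)O 0/3 ✗ · (2,2)X 0/1 ✗ · (2,4)X 2/2 ✓
Row 3: (3,1)X 0/2 ✗ · (3,4)X 2/2 ✓
Row 4: (4,1)O 0/2 ✗ · (4,4)X 1/2 ✓
Row 5: (5,1)X 1/3 ✗ · (5,2)O 1/2 ✓ · (5,3)O 3/3 ✓ · (5,4)O 1/2 ✓
Row 6: (6,1)X 1/1 ✓ · (6,3)O 1/2 ✓
Row 7: (7,3)X 1/2 ✓ · (7,4)X 1/1 ✓
For instance (1,1) has only 0/1 same-type neighbors, below 3/8.

No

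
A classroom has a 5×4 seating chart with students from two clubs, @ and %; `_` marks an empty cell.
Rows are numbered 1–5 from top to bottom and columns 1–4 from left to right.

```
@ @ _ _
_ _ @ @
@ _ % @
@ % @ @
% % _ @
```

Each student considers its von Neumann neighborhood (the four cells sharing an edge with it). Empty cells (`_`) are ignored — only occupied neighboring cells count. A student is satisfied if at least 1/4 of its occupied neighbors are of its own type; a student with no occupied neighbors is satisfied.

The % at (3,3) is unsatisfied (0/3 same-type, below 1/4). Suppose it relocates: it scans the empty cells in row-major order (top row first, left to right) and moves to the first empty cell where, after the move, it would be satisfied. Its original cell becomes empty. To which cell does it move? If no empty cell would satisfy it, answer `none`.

Vacating (3,3). Empty cells in order:
  (1,3): 0/2 same-type → still unsatisfied.
  (1,4): 0/1 same-type → still unsatisfied.
  (2,1): 0/2 same-type → still unsatisfied.
  (2,2): 0/2 same-type → still unsatisfied.
  (3,2): 1/2 same-type → satisfied — stop here.

(3,2)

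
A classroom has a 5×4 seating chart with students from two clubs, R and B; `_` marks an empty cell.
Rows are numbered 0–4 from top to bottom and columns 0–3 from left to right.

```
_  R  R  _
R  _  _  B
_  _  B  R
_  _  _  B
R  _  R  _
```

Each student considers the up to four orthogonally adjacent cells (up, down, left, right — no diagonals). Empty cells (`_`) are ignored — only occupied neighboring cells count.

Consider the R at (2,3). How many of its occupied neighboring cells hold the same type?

0

Occupied neighbors of (2,3): (1,3)=B, (3,3)=B, (2,2)=B.
Same type (R): 0 of 3.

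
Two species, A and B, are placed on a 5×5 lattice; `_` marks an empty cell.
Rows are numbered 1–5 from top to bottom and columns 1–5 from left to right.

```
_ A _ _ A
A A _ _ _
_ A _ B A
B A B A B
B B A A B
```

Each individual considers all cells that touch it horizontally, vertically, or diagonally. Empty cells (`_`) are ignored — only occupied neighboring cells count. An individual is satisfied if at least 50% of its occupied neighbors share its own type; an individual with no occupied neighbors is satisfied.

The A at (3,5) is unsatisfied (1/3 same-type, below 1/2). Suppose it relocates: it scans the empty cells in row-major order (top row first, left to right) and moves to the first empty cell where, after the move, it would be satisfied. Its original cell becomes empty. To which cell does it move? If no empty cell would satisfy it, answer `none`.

(1,1)

Vacating (3,5). Empty cells in order:
  (1,1): 3/3 same-type → satisfied — stop here.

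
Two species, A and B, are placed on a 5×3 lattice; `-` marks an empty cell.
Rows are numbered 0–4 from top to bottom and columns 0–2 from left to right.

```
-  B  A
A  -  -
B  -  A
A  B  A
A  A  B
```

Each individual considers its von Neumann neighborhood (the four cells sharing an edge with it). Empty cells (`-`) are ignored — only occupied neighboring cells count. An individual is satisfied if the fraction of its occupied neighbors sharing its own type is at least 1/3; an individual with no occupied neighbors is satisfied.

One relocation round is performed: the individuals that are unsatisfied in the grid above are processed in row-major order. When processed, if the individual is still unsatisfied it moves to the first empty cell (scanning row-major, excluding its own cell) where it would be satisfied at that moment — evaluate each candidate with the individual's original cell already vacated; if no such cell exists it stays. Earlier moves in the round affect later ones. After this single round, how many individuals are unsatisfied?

Initially unsatisfied (in order): (0,1), (0,2), (1,0), (2,0), (3,1), (4,2).
  (0,1) → (2,1).
  (0,2): now satisfied by earlier moves; stays.
  (1,0) → (0,0).
  (2,0): now satisfied by earlier moves; stays.
  (3,1) → (1,0).
  (4,2) → (1,1).
Resulting grid:
A - A
B B -
B B A
A - A
A A -
Unsatisfied now: (0,0).

1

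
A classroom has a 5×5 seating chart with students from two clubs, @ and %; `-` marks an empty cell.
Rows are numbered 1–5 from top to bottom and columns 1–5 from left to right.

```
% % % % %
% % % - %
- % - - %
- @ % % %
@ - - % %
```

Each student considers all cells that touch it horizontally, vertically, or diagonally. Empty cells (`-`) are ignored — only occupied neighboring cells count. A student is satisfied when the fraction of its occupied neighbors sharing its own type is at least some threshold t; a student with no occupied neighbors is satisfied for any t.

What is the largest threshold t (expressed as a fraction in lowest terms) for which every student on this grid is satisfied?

1/3

Row 1: (1,1)% 3/3 · (1,2)% 5/5 · (1,3)% 4/4 · (1,4)% 4/4 · (1,5)% 2/2
Row 2: (2,1)% 4/4 · (2,2)% 6/6 · (2,3)% 5/5 · (2,5)% 3/3
Row 3: (3,2)% 4/5 · (3,5)% 3/3
Row 4: (4,2)@ 1/3 · (4,3)% 3/4 · (4,4)% 5/5 · (4,5)% 4/4
Row 5: (5,1)@ 1/1 · (5,4)% 4/4 · (5,5)% 3/3
The smallest same-type fraction is 1/3 at (4,2), which reduces to 1/3. Any threshold above that leaves this student unsatisfied.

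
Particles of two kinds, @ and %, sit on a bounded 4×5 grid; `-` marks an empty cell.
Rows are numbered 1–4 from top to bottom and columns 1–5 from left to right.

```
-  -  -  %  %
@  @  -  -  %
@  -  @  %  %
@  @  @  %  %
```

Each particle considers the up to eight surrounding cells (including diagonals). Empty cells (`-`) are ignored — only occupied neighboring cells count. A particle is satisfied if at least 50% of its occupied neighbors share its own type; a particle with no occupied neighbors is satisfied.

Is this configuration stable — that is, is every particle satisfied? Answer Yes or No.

Yes

(1,4)% 2/2 ok
(1,5)% 2/2 ok
(2,1)@ 2/2 ok
(2,2)@ 3/3 ok
(2,5)% 4/4 ok
(3,1)@ 4/4 ok
(3,3)@ 3/5 ok
(3,4)% 4/6 ok
(3,5)% 4/4 ok
(4,1)@ 2/2 ok
(4,2)@ 4/4 ok
(4,3)@ 2/4 ok
(4,4)% 3/5 ok
(4,5)% 3/3 ok
All meet the threshold, so the configuration is stable.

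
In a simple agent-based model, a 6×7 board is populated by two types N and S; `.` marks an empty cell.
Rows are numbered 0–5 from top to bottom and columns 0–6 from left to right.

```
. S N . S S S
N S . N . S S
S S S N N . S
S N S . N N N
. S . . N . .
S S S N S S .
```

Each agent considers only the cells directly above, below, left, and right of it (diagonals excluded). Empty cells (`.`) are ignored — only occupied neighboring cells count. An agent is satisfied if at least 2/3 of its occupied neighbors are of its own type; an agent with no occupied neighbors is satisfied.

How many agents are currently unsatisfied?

13

(0,1)S 1/2 unhappy
(0,2)N 0/1 unhappy
(0,4)S 1/1 ok
(0,5)S 3/3 ok
(0,6)S 2/2 ok
(1,0)N 0/2 unhappy
(1,1)S 2/3 ok
(1,3)N 1/1 ok
(1,5)S 2/2 ok
(1,6)S 3/3 ok
(2,0)S 2/3 ok
(2,1)S 3/4 ok
(2,2)S 2/3 ok
(2,3)N 2/3 ok
(2,4)N 2/2 ok
(2,6)S 1/2 unhappy
(3,0)S 1/2 unhappy
(3,1)N 0/4 unhappy
(3,2)S 1/2 unhappy
(3,4)N 3/3 ok
(3,5)N 2/2 ok
(3,6)N 1/2 unhappy
(4,1)S 1/2 unhappy
(4,4)N 1/2 unhappy
(5,0)S 1/1 ok
(5,1)S 3/3 ok
(5,2)S 1/2 unhappy
(5,3)N 0/2 unhappy
(5,4)S 1/3 unhappy
(5,5)S 1/1 ok
Unsatisfied: (0,1), (0,2), (1,0), (2,6), (3,0), (3,1), (3,2), (3,6), (4,1), (4,4), (5,2), (5,3), (5,4) — 13 in total.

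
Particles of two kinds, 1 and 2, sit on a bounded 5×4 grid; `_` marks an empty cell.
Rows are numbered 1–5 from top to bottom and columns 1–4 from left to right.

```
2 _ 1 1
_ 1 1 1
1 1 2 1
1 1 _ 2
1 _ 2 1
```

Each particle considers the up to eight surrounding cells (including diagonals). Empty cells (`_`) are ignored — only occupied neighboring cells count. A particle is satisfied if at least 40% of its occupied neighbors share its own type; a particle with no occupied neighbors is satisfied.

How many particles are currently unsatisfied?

(1,1)2 0/1 unhappy
(1,3)1 4/4 ok
(1,4)1 3/3 ok
(2,2)1 4/6 ok
(2,3)1 6/7 ok
(2,4)1 4/5 ok
(3,1)1 4/4 ok
(3,2)1 5/6 ok
(3,3)2 1/7 unhappy
(3,4)1 2/4 ok
(4,1)1 4/4 ok
(4,2)1 4/6 ok
(4,4)2 2/4 ok
(5,1)1 2/2 ok
(5,3)2 1/3 unhappy
(5,4)1 0/2 unhappy
Unsatisfied: (1,1), (3,3), (5,3), (5,4) — 4 in total.

4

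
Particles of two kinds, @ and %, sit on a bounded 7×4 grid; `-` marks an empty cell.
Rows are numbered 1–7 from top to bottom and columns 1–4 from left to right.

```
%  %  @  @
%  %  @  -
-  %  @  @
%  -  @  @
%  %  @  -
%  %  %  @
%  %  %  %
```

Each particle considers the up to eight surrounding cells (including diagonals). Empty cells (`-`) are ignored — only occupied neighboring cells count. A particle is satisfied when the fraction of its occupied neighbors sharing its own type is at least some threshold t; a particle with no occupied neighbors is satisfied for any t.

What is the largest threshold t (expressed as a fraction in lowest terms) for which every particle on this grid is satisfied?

1/4

Row 1: (1,1)% 3/3 · (1,2)% 3/5 · (1,3)@ 2/4 · (1,4)@ 2/2
Row 2: (2,1)% 4/4 · (2,2)% 4/7 · (2,3)@ 4/7
Row 3: (3,2)% 3/6 · (3,3)@ 4/6 · (3,4)@ 4/4
Row 4: (4,1)% 3/3 · (4,3)@ 4/6 · (4,4)@ 4/4
Row 5: (5,1)% 4/4 · (5,2)% 5/7 · (5,3)@ 3/6
Row 6: (6,1)% 5/5 · (6,2)% 7/8 · (6,3)% 5/7 · (6,4)@ 1/4
Row 7: (7,1)% 3/3 · (7,2)% 5/5 · (7,3)% 4/5 · (7,4)% 2/3
The smallest same-type fraction is 1/4 at (6,4), which reduces to 1/4. Any threshold above that leaves this particle unsatisfied.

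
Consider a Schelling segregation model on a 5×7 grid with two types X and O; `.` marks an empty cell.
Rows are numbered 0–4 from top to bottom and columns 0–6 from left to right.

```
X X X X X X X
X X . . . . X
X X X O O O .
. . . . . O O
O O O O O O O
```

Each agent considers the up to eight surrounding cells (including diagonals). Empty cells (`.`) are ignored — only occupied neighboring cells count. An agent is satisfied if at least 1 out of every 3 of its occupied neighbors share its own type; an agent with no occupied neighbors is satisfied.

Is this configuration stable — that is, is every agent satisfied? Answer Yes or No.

Row 0: (0,0)X 3/3 ✓ · (0,1)X 4/4 ✓ · (0,2)X 3/3 ✓ · (0,3)X 2/2 ✓ · (0,4)X 2/2 ✓ · (0,5)X 3/3 ✓ · (0,6)X 2/2 ✓
Row 1: (1,0)X 5/5 ✓ · (1,1)X 7/7 ✓ · (1,6)X 2/3 ✓
Row 2: (2,0)X 3/3 ✓ · (2,1)X 4/4 ✓ · (2,2)X 2/3 ✓ · (2,3)O 1/2 ✓ · (2,4)O 3/3 ✓ · (2,5)O 3/4 ✓
Row 3: (3,5)O 6/6 ✓ · (3,6)O 4/4 ✓
Row 4: (4,0)O 1/1 ✓ · (4,1)O 2/2 ✓ · (4,2)O 2/2 ✓ · (4,3)O 2/2 ✓ · (4,4)O 3/3 ✓ · (4,5)O 4/4 ✓ · (4,6)O 3/3 ✓
All meet the threshold, so the configuration is stable.

Yes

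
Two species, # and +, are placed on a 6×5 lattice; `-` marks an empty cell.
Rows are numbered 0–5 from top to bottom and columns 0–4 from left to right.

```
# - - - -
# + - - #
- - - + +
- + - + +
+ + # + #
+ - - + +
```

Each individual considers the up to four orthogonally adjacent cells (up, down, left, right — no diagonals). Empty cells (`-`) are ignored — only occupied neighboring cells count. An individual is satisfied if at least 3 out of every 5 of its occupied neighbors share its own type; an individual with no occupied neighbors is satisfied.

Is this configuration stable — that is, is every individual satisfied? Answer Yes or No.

Row 0: (0,0)# 1/1 ok
Row 1: (1,0)# 1/2 unhappy · (1,1)+ 0/1 unhappy · (1,4)# 0/1 unhappy
Row 2: (2,3)+ 2/2 ok · (2,4)+ 2/3 ok
Row 3: (3,1)+ 1/1 ok · (3,3)+ 3/3 ok · (3,4)+ 2/3 ok
Row 4: (4,0)+ 2/2 ok · (4,1)+ 2/3 ok · (4,2)# 0/2 unhappy · (4,3)+ 2/4 unhappy · (4,4)# 0/3 unhappy
Row 5: (5,0)+ 1/1 ok · (5,3)+ 2/2 ok · (5,4)+ 1/2 unhappy
For instance (1,0) has only 1/2 same-type neighbors, below 3/5.

No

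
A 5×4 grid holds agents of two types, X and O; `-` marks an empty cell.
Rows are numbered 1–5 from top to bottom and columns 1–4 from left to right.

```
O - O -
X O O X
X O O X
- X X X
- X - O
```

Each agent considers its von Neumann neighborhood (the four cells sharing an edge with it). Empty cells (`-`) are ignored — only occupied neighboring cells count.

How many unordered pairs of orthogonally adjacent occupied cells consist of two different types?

Scan each occupied cell's neighbors to the right and below so each pair is counted once.
From row 1: 1 unlike of 2 pairs (running 1/2).
From row 2: 2 unlike of 7 pairs (running 3/9).
From row 3: 4 unlike of 6 pairs (running 7/15).
From row 4: 1 unlike of 4 pairs (running 8/19).
Total adjacent occupied pairs: 19; unlike-type pairs: 8.

8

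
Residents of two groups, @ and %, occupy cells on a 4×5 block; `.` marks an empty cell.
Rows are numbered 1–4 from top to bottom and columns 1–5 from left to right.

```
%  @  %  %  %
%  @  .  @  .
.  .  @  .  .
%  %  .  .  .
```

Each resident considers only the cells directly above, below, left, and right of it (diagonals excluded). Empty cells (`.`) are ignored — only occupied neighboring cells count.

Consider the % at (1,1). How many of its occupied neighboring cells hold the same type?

Occupied neighbors of (1,1): (2,1)=%, (1,2)=@.
Same type (%): 1 of 2.

1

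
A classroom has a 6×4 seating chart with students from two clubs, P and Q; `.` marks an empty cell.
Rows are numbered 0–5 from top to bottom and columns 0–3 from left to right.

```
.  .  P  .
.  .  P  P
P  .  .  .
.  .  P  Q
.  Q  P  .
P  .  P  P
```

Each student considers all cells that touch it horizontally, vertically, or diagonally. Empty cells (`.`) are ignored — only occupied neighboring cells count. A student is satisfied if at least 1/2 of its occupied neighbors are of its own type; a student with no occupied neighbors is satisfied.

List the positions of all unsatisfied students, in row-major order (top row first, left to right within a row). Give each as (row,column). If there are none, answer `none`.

(3,2), (3,3), (4,1), (5,0)

Row 0: (0,2)P 2/2 satisfied
Row 1: (1,2)P 2/2 satisfied · (1,3)P 2/2 satisfied
Row 2: (2,0)P 0/0 satisfied
Row 3: (3,2)P 1/3 not · (3,3)Q 0/2 not
Row 4: (4,1)Q 0/4 not · (4,2)P 3/5 satisfied
Row 5: (5,0)P 0/1 not · (5,2)P 2/3 satisfied · (5,3)P 2/2 satisfied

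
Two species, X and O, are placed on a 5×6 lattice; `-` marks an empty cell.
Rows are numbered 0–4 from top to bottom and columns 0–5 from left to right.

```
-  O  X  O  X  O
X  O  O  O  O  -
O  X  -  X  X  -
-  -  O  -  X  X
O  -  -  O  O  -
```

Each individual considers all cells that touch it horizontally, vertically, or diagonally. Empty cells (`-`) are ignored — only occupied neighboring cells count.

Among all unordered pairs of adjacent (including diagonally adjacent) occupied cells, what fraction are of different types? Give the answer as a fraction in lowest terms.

Scan each occupied cell's neighbors to the right and below (and the two forward diagonals) so each pair is counted once.
Row 0: O(0,1)–X(0,2)≠ O(0,1)–O(1,1)= O(0,1)–O(1,2)= O(0,1)–X(1,0)≠ X(0,2)–O(0,3)≠ X(0,2)–O(1,2)≠ X(0,2)–O(1,3)≠ X(0,2)–O(1,1)≠ O(0,3)–X(0,4)≠ O(0,3)–O(1,3)= O(0,3)–O(1,4)= O(0,3)–O(1,2)= X(0,4)–O(0,5)≠ X(0,4)–O(1,4)≠ X(0,4)–O(1,3)≠ O(0,5)–O(1,4)=  → 10/16 unlike.
Row 1: X(1,0)–O(1,1)≠ X(1,0)–O(2,0)≠ X(1,0)–X(2,1)= O(1,1)–O(1,2)= O(1,1)–X(2,1)≠ O(1,1)–O(2,0)= O(1,2)–O(1,3)= O(1,2)–X(2,3)≠ O(1,2)–X(2,1)≠ O(1,3)–O(1,4)= O(1,3)–X(2,3)≠ O(1,3)–X(2,4)≠ O(1,4)–X(2,4)≠ O(1,4)–X(2,3)≠  → 9/14 unlike.
Row 2: O(2,0)–X(2,1)≠ X(2,1)–O(3,2)≠ X(2,3)–X(2,4)= X(2,3)–X(3,4)= X(2,3)–O(3,2)≠ X(2,4)–X(3,4)= X(2,4)–X(3,5)=  → 3/7 unlike.
Row 3: O(3,2)–O(4,3)= X(3,4)–X(3,5)= X(3,4)–O(4,4)≠ X(3,4)–O(4,3)≠ X(3,5)–O(4,4)≠  → 3/5 unlike.
Row 4: O(4,3)–O(4,4)=  → 0/1 unlike.
Total adjacent occupied pairs: 43; unlike-type pairs: 25.
25/43 is already in lowest terms.

25/43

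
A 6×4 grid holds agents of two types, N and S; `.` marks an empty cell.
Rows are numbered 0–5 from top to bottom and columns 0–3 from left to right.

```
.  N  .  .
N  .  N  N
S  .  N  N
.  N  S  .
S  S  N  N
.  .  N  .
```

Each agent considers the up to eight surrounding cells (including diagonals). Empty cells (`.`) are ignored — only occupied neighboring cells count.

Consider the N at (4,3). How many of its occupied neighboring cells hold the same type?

2

Occupied neighbors of (4,3): (3,2)=S, (4,2)=N, (5,2)=N.
Same type (N): 2 of 3.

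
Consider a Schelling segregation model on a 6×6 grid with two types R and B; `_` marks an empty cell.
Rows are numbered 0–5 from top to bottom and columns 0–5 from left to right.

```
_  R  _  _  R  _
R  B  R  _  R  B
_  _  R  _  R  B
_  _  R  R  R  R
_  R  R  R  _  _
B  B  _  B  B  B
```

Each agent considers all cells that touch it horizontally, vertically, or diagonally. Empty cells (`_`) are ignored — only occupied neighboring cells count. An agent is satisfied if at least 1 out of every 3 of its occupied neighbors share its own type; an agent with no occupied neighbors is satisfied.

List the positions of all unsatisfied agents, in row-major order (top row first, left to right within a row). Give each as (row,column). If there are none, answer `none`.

(0,1)R 2/3 ok
(0,4)R 1/2 ok
(1,0)R 1/2 ok
(1,1)B 0/4 unhappy
(1,2)R 2/3 ok
(1,4)R 2/4 ok
(1,5)B 1/4 unhappy
(2,2)R 3/4 ok
(2,4)R 4/6 ok
(2,5)B 1/5 unhappy
(3,2)R 5/5 ok
(3,3)R 6/6 ok
(3,4)R 4/5 ok
(3,5)R 2/3 ok
(4,1)R 2/4 ok
(4,2)R 4/6 ok
(4,3)R 4/6 ok
(5,0)B 1/2 ok
(5,1)B 1/3 ok
(5,3)B 1/3 ok
(5,4)B 2/3 ok
(5,5)B 1/1 ok

(1,1), (1,5), (2,5)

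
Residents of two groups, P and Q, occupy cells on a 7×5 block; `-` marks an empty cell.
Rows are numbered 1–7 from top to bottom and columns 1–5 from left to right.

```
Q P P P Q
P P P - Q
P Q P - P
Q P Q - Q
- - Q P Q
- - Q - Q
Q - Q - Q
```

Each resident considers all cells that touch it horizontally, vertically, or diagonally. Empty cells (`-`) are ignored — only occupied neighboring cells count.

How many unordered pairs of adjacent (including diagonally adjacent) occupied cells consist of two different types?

24

Scan each occupied cell's neighbors to the right and below (and the two forward diagonals) so each pair is counted once.
From row 1: 5 unlike of 14 pairs (running 5/14).
From row 2: 4 unlike of 10 pairs (running 9/24).
From row 3: 6 unlike of 10 pairs (running 15/34).
From row 4: 5 unlike of 7 pairs (running 20/41).
From row 5: 4 unlike of 6 pairs (running 24/47).
From row 6: 0 unlike of 2 pairs (running 24/49).
Total adjacent occupied pairs: 49; unlike-type pairs: 24.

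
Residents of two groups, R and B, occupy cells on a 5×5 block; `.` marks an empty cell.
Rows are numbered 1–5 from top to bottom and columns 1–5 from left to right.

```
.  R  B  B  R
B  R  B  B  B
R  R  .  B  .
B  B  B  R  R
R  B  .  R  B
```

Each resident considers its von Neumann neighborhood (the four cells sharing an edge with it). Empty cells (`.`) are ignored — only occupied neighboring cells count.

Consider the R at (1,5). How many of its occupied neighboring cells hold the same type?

Occupied neighbors of (1,5): (2,5)=B, (1,4)=B.
Same type (R): 0 of 2.

0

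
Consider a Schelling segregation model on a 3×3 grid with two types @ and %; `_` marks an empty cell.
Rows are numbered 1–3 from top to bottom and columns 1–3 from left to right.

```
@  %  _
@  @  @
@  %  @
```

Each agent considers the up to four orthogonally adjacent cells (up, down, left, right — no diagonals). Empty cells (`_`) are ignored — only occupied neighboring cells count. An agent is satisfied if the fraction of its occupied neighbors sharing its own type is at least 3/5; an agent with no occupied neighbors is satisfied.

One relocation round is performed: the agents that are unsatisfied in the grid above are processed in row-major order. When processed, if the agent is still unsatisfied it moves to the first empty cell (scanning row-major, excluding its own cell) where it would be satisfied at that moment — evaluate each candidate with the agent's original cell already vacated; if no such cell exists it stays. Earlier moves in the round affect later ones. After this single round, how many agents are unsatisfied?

Initially unsatisfied (in order): (1,1), (1,2), (2,2), (3,1), (3,2), (3,3).
  (1,1): no empty cell satisfies it; stays.
  (1,2): no empty cell satisfies it; stays.
  (2,2): no empty cell satisfies it; stays.
  (3,1): no empty cell satisfies it; stays.
  (3,2): no empty cell satisfies it; stays.
  (3,3): no empty cell satisfies it; stays.
Resulting grid:
@ % _
@ @ @
@ % @
Unsatisfied now: (1,1), (1,2), (2,2), (3,1), (3,2), (3,3).

6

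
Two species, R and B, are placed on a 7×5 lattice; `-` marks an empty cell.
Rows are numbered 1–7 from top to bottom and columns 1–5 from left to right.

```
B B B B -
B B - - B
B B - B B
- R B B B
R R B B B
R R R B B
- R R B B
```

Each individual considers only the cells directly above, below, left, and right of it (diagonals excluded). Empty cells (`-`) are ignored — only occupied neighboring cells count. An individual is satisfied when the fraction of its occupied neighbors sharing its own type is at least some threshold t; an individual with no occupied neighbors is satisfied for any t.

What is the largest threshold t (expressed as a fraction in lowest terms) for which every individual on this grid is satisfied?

1/3

Row 1: (1,1)B 2/2 · (1,2)B 3/3 · (1,3)B 2/2 · (1,4)B 1/1
Row 2: (2,1)B 3/3 · (2,2)B 3/3 · (2,5)B 1/1
Row 3: (3,1)B 2/2 · (3,2)B 2/3 · (3,4)B 2/2 · (3,5)B 3/3
Row 4: (4,2)R 1/3 · (4,3)B 2/3 · (4,4)B 4/4 · (4,5)B 3/3
Row 5: (5,1)R 2/2 · (5,2)R 3/4 · (5,3)B 2/4 · (5,4)B 4/4 · (5,5)B 3/3
Row 6: (6,1)R 2/2 · (6,2)R 4/4 · (6,3)R 2/4 · (6,4)B 3/4 · (6,5)B 3/3
Row 7: (7,2)R 2/2 · (7,3)R 2/3 · (7,4)B 2/3 · (7,5)B 2/2
The smallest same-type fraction is 1/3 at (4,2), which reduces to 1/3. Any threshold above that leaves this individual unsatisfied.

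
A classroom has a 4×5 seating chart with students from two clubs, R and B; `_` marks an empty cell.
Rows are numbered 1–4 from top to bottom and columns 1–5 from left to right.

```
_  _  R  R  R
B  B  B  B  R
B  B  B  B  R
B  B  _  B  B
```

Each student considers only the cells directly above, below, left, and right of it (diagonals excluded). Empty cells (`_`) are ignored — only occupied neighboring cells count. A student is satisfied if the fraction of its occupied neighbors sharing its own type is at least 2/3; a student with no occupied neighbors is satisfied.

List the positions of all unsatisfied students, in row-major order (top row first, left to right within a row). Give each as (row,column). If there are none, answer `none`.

(1,3)R 1/2 not
(1,4)R 2/3 satisfied
(1,5)R 2/2 satisfied
(2,1)B 2/2 satisfied
(2,2)B 3/3 satisfied
(2,3)B 3/4 satisfied
(2,4)B 2/4 not
(2,5)R 2/3 satisfied
(3,1)B 3/3 satisfied
(3,2)B 4/4 satisfied
(3,3)B 3/3 satisfied
(3,4)B 3/4 satisfied
(3,5)R 1/3 not
(4,1)B 2/2 satisfied
(4,2)B 2/2 satisfied
(4,4)B 2/2 satisfied
(4,5)B 1/2 not

(1,3), (2,4), (3,5), (4,5)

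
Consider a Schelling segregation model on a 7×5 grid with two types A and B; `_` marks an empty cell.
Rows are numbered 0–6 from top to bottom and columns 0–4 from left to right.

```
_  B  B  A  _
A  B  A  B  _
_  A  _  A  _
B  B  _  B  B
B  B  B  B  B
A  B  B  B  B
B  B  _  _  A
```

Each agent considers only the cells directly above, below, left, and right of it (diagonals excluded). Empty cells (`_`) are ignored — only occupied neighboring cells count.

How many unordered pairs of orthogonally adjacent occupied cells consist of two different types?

14

Scan each occupied cell's neighbors to the right and below so each pair is counted once.
Row 0: B(0,1)–B(0,2)= B(0,1)–B(1,1)= B(0,2)–A(0,3)≠ B(0,2)–A(1,2)≠ A(0,3)–B(1,3)≠  → 3/5 unlike.
Row 1: A(1,0)–B(1,1)≠ B(1,1)–A(1,2)≠ B(1,1)–A(2,1)≠ A(1,2)–B(1,3)≠ B(1,3)–A(2,3)≠  → 5/5 unlike.
Row 2: A(2,1)–B(3,1)≠ A(2,3)–B(3,3)≠  → 2/2 unlike.
Row 3: B(3,0)–B(3,1)= B(3,0)–B(4,0)= B(3,1)–B(4,1)= B(3,3)–B(3,4)= B(3,3)–B(4,3)= B(3,4)–B(4,4)=  → 0/6 unlike.
Row 4: B(4,0)–B(4,1)= B(4,0)–A(5,0)≠ B(4,1)–B(4,2)= B(4,1)–B(5,1)= B(4,2)–B(4,3)= B(4,2)–B(5,2)= B(4,3)–B(4,4)= B(4,3)–B(5,3)= B(4,4)–B(5,4)=  → 1/9 unlike.
Row 5: A(5,0)–B(5,1)≠ A(5,0)–B(6,0)≠ B(5,1)–B(5,2)= B(5,1)–B(6,1)= B(5,2)–B(5,3)= B(5,3)–B(5,4)= B(5,4)–A(6,4)≠  → 3/7 unlike.
Row 6: B(6,0)–B(6,1)=  → 0/1 unlike.
Total adjacent occupied pairs: 35; unlike-type pairs: 14.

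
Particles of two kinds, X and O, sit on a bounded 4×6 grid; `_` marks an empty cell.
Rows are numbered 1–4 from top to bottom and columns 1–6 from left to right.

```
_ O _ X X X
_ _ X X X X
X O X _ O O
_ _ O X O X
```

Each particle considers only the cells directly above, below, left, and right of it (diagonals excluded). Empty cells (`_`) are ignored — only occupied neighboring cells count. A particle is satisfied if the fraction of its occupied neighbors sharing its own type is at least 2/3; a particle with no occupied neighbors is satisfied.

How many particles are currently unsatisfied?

(1,2)O 0/0 ✓
(1,4)X 2/2 ✓
(1,5)X 3/3 ✓
(1,6)X 2/2 ✓
(2,3)X 2/2 ✓
(2,4)X 3/3 ✓
(2,5)X 3/4 ✓
(2,6)X 2/3 ✓
(3,1)X 0/1 ✗
(3,2)O 0/2 ✗
(3,3)X 1/3 ✗
(3,5)O 2/3 ✓
(3,6)O 1/3 ✗
(4,3)O 0/2 ✗
(4,4)X 0/2 ✗
(4,5)O 1/3 ✗
(4,6)X 0/2 ✗
Unsatisfied: (3,1), (3,2), (3,3), (3,6), (4,3), (4,4), (4,5), (4,6) — 8 in total.

8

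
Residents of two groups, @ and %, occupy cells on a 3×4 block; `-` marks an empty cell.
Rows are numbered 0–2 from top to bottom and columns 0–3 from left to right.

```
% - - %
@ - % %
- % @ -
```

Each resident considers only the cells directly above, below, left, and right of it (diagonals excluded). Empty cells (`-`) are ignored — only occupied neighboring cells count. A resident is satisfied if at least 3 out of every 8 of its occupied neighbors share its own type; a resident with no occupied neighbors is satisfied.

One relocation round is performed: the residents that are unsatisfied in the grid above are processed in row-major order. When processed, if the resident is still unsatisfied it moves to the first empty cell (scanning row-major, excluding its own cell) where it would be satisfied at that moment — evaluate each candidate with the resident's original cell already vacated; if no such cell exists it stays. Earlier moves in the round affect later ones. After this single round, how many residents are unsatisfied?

Initially unsatisfied (in order): (0,0), (1,0), (2,1), (2,2).
  (0,0) → (0,1).
  (1,0): now satisfied by earlier moves; stays.
  (2,1) → (0,0).
  (2,2) → (2,0).
Resulting grid:
% % - %
@ - % %
@ - - -
All satisfied now.

0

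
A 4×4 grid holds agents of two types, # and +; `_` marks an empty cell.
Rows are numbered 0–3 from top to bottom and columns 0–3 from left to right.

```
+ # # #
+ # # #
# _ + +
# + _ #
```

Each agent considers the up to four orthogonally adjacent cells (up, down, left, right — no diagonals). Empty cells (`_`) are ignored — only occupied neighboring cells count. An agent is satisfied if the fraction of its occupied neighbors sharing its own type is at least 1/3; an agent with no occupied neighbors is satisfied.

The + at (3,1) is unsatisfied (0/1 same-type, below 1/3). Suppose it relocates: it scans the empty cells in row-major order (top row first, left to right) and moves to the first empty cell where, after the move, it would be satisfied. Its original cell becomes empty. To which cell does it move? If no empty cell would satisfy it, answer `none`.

(2,1)

Vacating (3,1). Empty cells in order:
  (2,1): 1/3 same-type → satisfied — stop here.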